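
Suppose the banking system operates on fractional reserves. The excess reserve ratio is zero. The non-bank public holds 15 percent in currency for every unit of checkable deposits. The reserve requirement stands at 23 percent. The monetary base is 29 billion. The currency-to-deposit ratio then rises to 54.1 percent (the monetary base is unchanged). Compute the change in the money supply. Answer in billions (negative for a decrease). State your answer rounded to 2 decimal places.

-29.80 billion

Initially m₁ = (1 + 0.15) / (0.23 + 0.15) ≈ 3.02632, so M₁ = 3.02632 × 29 ≈ 87.7633 billion.
After the change m₂ = (1 + 0.541) / (0.23 + 0.541) ≈ 1.99870, so M₂ = 1.99870 × 29 = 57.9623 billion.
ΔM = M₂ − M₁ = 57.9623 − 87.7633 = -29.801 billion.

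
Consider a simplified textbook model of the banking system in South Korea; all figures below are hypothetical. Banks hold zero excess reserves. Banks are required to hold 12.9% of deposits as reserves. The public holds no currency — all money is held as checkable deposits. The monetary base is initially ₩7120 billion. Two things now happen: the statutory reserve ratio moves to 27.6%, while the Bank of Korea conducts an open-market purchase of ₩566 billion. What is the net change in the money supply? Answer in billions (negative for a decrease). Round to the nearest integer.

Before: m₁ = 1 / (0.129) ≈ 7.75194, MB₁ = 7120, so M₁ = 7.75194 × 7120 = 55193.8128 billion.
After: m₂ = 1 / (0.276) ≈ 3.62319, MB₂ = 7120 + 566 = 7686, so M₂ = 3.62319 × 7686 ≈ 27847.8383 billion.
ΔM = M₂ − M₁ = 27847.8383 − 55193.8128 = -27345.9745 billion.

-27346 billion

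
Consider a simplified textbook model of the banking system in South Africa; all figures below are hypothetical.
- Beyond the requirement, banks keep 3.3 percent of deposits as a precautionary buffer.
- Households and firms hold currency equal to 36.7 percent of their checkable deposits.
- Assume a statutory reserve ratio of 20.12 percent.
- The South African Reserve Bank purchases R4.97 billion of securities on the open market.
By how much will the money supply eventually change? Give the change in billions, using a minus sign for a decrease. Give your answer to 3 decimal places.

The money multiplier is m = (1 + c) / (rr + e + c) = (1 + 0.367) / (0.2012 + 0.033 + 0.367) ≈ 2.27379.
The purchase adds 4.97 billion of base, so ΔM = m × ΔMB = 2.27379 × (+4.97) ≈ 11.3007 billion.

R11.301 billion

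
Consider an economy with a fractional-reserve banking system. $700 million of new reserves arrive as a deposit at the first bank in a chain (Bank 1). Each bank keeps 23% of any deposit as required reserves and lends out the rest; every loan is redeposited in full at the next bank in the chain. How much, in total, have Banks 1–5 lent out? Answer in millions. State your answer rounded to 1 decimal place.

Bank i lends (1 − rr)^i of the original deposit: Bank 1 lends 700·0.7700 = 539.0000, Bank 2 lends 700·0.7700² = 415.0300, and so on.
Summing a geometric series: total = 700·[0.7700·(1 − 0.7700^5) / (1 − 0.7700)] ≈ 1709.1493 million.

$1709.1 million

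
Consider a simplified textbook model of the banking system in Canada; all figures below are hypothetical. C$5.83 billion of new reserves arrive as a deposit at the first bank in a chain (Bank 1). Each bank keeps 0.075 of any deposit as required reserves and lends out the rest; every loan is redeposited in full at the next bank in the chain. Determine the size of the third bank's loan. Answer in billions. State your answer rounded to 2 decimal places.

C$4.61 billion

Each bank lends a fraction (1 − rr) = 0.9250 of the deposit it receives, so Bank 3 receives 5.83·0.9250^2 and lends 5.83·0.9250^3 ≈ 4.6142 billion.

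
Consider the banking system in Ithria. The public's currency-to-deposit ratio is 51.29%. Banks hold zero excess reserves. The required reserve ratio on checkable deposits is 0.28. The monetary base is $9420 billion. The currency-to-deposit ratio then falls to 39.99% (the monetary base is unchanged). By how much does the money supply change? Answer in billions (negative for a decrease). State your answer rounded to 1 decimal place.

Initially m₁ = (1 + 0.5129) / (0.28 + 0.5129) ≈ 1.908059, so M₁ = 1.908059 × 9420 ≈ 17973.9158 billion.
After the change m₂ = (1 + 0.3999) / (0.28 + 0.3999) ≈ 2.058979, so M₂ = 2.058979 × 9420 ≈ 19395.5822 billion.
ΔM = M₂ − M₁ = 19395.5822 − 17973.9158 = 1421.6664 billion.

$1421.7 billion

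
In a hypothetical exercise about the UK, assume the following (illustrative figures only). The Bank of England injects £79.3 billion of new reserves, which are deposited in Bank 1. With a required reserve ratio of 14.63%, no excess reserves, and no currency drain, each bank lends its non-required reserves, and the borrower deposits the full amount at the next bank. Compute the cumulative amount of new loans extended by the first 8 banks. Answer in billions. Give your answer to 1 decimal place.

Bank i lends (1 − rr)^i of the original deposit: Bank 1 lends 79.3·0.8537 ≈ 67.6984, Bank 2 lends 79.3·0.8537² ≈ 57.7941, and so on.
Summing a geometric series: total = 79.3·[0.8537·(1 − 0.8537^8) / (1 − 0.8537)] ≈ 332.1871 billion.

£332.2 billion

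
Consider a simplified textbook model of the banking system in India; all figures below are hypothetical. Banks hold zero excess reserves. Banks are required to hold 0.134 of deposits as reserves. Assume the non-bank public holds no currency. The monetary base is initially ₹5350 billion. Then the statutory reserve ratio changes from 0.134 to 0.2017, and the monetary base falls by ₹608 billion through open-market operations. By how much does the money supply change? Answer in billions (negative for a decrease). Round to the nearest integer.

Before: m₁ = 1 / (0.134) ≈ 7.46269, MB₁ = 5350, so M₁ = 7.46269 × 5350 = 39925.3915 billion.
After: m₂ = 1 / (0.2017) ≈ 4.95786, MB₂ = 5350 − 608 = 4742, so M₂ = 4.95786 × 4742 ≈ 23510.1721 billion.
ΔM = M₂ − M₁ = 23510.1721 − 39925.3915 = -16415.2194 billion.

-16415 billion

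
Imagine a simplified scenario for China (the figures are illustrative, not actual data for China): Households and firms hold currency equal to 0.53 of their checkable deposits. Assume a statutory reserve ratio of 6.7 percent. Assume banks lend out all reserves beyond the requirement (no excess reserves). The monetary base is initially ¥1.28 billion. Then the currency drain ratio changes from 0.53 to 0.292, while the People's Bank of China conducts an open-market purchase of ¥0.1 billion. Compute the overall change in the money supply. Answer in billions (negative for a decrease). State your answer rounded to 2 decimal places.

¥1.69 billion

Before: m₁ = (1 + 0.53) / (0.067 + 0.53) ≈ 2.5628, MB₁ = 1.28, so M₁ = 2.5628 × 1.28 ≈ 3.2804 billion.
After: m₂ = (1 + 0.292) / (0.067 + 0.292) ≈ 3.5989, MB₂ = 1.28 + 0.1 = 1.38, so M₂ = 3.5989 × 1.38 ≈ 4.9665 billion.
ΔM = M₂ − M₁ = 4.9665 − 3.2804 = 1.6861 billion.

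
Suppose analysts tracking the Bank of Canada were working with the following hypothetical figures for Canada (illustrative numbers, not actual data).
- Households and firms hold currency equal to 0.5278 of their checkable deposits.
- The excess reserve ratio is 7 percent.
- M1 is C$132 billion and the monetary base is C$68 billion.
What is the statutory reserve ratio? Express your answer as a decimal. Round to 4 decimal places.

0.1892

Using m = M/MB = 132/68 ≈ 1.941176. Since m = (1 + c)/(c + rr + e), the denominator satisfies c + rr + e = (1 + c)/m = (1 + 0.5278) / 1.941176 ≈ 0.787049.
With c = 0.5278 and e = 0.07, the statutory reserve ratio is 0.787049 − 0.5278 − 0.07 = 0.189249.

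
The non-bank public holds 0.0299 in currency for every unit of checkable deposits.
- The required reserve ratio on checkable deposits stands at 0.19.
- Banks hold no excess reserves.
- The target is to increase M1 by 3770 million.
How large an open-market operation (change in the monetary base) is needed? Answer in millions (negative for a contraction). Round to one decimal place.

The money multiplier is m = (1 + c) / (rr + c) = (1 + 0.0299) / (0.19 + 0.0299) ≈ 4.683492.
ΔMB = ΔM / m = (+3770) / 4.683492 ≈ 804.9549 million.

805.0 million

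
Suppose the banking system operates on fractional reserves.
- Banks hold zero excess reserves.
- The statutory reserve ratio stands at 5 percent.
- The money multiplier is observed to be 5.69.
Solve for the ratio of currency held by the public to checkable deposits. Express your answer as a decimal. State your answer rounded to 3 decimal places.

Using m = 5.69. From m = (1 + c)/(c + rr + e), rearranging gives 1 + c = m·(c + rr + e), so c·(1 − m) = m·(rr + e) − 1.
Hence c = [m·(rr + e) − 1]/(1 − m) = [5.69 × (0.05 + 0) − 1] / (1 − 5.69) ≈ 0.152559.

0.153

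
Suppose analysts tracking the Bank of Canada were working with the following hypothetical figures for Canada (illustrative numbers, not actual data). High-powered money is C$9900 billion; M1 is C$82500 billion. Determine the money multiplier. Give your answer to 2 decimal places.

8.33

The money multiplier is m = M / MB = 82500 / 9900 ≈ 8.33333.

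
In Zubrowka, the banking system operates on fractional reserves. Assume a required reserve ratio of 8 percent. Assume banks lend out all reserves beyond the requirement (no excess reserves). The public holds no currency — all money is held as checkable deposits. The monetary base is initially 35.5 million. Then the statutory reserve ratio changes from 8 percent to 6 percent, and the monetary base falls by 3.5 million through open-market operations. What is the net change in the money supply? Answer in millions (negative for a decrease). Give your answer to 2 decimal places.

Before: m₁ = 1 / (0.08) = 12.5, MB₁ = 35.5, so M₁ = 12.5 × 35.5 = 443.75 million.
After: m₂ = 1 / (0.06) ≈ 16.66667, MB₂ = 35.5 − 3.5 = 32, so M₂ = 16.66667 × 32 ≈ 533.3334 million.
ΔM = M₂ − M₁ = 533.3334 − 443.75 = 89.5834 million.

89.58 million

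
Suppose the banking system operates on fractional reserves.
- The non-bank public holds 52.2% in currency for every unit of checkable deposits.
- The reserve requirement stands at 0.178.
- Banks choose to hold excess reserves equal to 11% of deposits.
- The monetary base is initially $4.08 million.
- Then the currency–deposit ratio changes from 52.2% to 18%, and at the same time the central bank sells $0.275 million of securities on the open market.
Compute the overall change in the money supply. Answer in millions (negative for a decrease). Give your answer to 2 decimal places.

Before: m₁ = (1 + 0.522) / (0.178 + 0.11 + 0.522) ≈ 1.8790, MB₁ = 4.08, so M₁ = 1.8790 × 4.08 ≈ 7.6663 million.
After: m₂ = (1 + 0.18) / (0.178 + 0.11 + 0.18) ≈ 2.5214, MB₂ = 4.08 − 0.275 = 3.805, so M₂ = 2.5214 × 3.805 ≈ 9.5939 million.
ΔM = M₂ − M₁ = 9.5939 − 7.6663 = 1.9276 million.

$1.93 million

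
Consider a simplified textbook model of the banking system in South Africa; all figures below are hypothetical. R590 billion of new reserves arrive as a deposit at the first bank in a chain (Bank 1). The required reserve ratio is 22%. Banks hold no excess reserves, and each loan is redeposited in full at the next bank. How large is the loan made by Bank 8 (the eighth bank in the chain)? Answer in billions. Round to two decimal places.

Each bank lends a fraction (1 − rr) = 0.7800 of the deposit it receives, so Bank 8 receives 590·0.7800^7 and lends 590·0.7800^8 ≈ 80.8367 billion.

R80.84 billion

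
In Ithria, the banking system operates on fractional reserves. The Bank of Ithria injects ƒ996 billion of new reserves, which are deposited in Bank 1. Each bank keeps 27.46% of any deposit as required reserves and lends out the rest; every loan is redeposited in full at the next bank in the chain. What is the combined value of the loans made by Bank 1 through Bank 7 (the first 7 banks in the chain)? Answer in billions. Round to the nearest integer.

ƒ2353 billion

Bank i lends (1 − rr)^i of the original deposit: Bank 1 lends 996·0.7254 = 722.4984, Bank 2 lends 996·0.7254² ≈ 524.1003, and so on.
Summing a geometric series: total = 996·[0.7254·(1 − 0.7254^7) / (1 − 0.7254)] ≈ 2353.0079 billion.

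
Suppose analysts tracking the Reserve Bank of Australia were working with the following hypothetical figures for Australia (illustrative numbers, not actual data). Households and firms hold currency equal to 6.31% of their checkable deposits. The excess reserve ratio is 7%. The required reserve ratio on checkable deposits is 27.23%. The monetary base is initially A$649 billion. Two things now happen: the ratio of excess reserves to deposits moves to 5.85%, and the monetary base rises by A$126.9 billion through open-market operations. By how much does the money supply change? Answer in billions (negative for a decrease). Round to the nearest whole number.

Before: m₁ = (1 + 0.0631) / (0.2723 + 0.07 + 0.0631) ≈ 2.6223, MB₁ = 649, so M₁ = 2.6223 × 649 = 1701.8727 billion.
After: m₂ = (1 + 0.0631) / (0.2723 + 0.0585 + 0.0631) ≈ 2.6989, MB₂ = 649 + 126.9 = 775.9, so M₂ = 2.6989 × 775.9 ≈ 2094.0765 billion.
ΔM = M₂ − M₁ = 2094.0765 − 1701.8727 = 392.2038 billion.

A$392 billion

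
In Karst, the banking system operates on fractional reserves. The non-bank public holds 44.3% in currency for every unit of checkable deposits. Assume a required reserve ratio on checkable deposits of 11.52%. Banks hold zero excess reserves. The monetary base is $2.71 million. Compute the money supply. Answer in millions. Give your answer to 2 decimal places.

$7.01 million

The money multiplier is m = (1 + c) / (rr + c) = (1 + 0.443) / (0.1152 + 0.443) ≈ 2.5851.
So M = m × MB = 2.5851 × 2.71 ≈ 7.0056 million.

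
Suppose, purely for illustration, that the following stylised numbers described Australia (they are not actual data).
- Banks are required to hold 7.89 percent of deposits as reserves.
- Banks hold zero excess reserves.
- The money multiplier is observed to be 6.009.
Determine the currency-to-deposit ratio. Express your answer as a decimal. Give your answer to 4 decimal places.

Using m = 6.009. From m = (1 + c)/(c + rr + e), rearranging gives 1 + c = m·(c + rr + e), so c·(1 − m) = m·(rr + e) − 1.
Hence c = [m·(rr + e) − 1]/(1 − m) = [6.009 × (0.0789 + 0) − 1] / (1 − 6.009) = 0.104989.

0.1050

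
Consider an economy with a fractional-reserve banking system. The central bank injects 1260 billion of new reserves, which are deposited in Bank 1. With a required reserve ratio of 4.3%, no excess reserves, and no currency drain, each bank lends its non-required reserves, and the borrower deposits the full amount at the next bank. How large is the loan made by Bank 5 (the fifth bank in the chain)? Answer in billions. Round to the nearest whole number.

1011 billion

Each bank lends a fraction (1 − rr) = 0.9570 of the deposit it receives, so Bank 5 receives 1260·0.9570^4 and lends 1260·0.9570^5 ≈ 1011.4170 billion.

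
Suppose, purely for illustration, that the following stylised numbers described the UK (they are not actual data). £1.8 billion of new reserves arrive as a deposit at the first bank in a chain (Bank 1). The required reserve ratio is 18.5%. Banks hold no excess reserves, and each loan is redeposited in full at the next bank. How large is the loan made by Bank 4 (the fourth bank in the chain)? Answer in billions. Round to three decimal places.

£0.794 billion

Each bank lends a fraction (1 − rr) = 0.8150 of the deposit it receives, so Bank 4 receives 1.8·0.8150^3 and lends 1.8·0.8150^4 ≈ 0.7942 billion.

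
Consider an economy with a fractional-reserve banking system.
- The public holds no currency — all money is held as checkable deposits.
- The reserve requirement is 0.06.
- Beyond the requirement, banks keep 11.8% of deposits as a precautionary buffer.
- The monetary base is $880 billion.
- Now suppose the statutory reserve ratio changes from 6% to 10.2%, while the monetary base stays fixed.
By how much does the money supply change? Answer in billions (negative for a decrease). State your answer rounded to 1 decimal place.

-943.8 billion

Initially m₁ = 1 / (0.06 + 0.118) ≈ 5.61798, so M₁ = 5.61798 × 880 = 4943.8224 billion.
After the change m₂ = 1 / (0.102 + 0.118) ≈ 4.54545, so M₂ = 4.54545 × 880 = 3999.996 billion.
ΔM = M₂ − M₁ = 3999.996 − 4943.8224 = -943.8264 billion.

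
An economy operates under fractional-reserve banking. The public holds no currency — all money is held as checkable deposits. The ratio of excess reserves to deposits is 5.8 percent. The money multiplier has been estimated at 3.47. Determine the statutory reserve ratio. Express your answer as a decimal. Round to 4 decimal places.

Using m = 3.47. Since m = (1 + c)/(c + rr + e), the denominator satisfies c + rr + e = (1 + c)/m = (1 + 0) / 3.47 ≈ 0.288184.
With c = 0 and e = 0.058, the statutory reserve ratio is 0.288184 − 0 − 0.058 = 0.230184.

0.2302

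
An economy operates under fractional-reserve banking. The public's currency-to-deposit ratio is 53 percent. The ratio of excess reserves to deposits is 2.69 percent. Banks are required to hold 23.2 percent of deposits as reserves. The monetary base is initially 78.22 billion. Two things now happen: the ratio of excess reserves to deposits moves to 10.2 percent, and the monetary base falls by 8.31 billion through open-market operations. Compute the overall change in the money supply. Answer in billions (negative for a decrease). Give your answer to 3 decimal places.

Before: m₁ = (1 + 0.53) / (0.232 + 0.0269 + 0.53) ≈ 1.939409, MB₁ = 78.22, so M₁ = 1.939409 × 78.22 ≈ 151.7006 billion.
After: m₂ = (1 + 0.53) / (0.232 + 0.102 + 0.53) ≈ 1.770833, MB₂ = 78.22 − 8.31 = 69.91, so M₂ = 1.770833 × 69.91 ≈ 123.7989 billion.
ΔM = M₂ − M₁ = 123.7989 − 151.7006 = -27.9017 billion.

-27.902 billion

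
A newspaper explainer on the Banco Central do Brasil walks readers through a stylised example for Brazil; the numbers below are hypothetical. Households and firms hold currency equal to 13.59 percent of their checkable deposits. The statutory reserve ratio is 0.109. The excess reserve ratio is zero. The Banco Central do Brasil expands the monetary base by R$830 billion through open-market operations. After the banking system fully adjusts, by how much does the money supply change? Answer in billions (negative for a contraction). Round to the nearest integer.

R$3850 billion

The money multiplier is m = (1 + c) / (rr + c) = (1 + 0.1359) / (0.109 + 0.1359) ≈ 4.6382.
The purchase adds 830 billion of base, so ΔM = m × ΔMB = 4.6382 × (+830) = 3849.706 billion.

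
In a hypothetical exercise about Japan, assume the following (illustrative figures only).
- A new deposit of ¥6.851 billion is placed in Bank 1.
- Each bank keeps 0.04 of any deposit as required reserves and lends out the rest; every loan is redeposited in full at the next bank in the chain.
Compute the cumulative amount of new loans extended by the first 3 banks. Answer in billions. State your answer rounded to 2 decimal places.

Bank i lends (1 − rr)^i of the original deposit: Bank 1 lends 6.851·0.9600 ≈ 6.5770, Bank 2 lends 6.851·0.9600² ≈ 6.3139, and so on.
Summing a geometric series: total = 6.851·[0.9600·(1 − 0.9600^3) / (1 − 0.9600)] ≈ 18.9522 billion.

¥18.95 billion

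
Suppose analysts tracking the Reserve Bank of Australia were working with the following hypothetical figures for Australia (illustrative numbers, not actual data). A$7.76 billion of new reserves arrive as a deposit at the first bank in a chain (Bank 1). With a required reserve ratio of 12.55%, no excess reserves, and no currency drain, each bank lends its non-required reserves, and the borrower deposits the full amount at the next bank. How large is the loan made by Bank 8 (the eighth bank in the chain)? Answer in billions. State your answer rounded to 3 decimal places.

A$2.654 billion

Each bank lends a fraction (1 − rr) = 0.8745 of the deposit it receives, so Bank 8 receives 7.76·0.8745^7 and lends 7.76·0.8745^8 ≈ 2.6542 billion.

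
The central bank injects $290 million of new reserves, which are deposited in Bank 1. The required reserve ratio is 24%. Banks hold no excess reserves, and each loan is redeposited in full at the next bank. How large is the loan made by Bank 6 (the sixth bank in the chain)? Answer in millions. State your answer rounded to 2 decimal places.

$55.88 million

Each bank lends a fraction (1 − rr) = 0.7600 of the deposit it receives, so Bank 6 receives 290·0.7600^5 and lends 290·0.7600^6 ≈ 55.8830 million.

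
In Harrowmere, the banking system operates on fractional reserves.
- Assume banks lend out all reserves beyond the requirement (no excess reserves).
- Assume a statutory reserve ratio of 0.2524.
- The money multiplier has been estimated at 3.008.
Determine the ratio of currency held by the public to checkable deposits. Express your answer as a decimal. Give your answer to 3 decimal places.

0.120

Using m = 3.008. From m = (1 + c)/(c + rr + e), rearranging gives 1 + c = m·(c + rr + e), so c·(1 − m) = m·(rr + e) − 1.
Hence c = [m·(rr + e) − 1]/(1 − m) = [3.008 × (0.2524 + 0) − 1] / (1 − 3.008) ≈ 0.119911.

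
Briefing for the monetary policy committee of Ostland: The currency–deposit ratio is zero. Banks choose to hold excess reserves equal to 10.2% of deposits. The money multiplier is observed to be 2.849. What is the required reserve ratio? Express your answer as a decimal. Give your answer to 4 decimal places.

0.2490

Using m = 2.849. Since m = (1 + c)/(c + rr + e), the denominator satisfies c + rr + e = (1 + c)/m = (1 + 0) / 2.849 ≈ 0.351000.
With c = 0 and e = 0.102, the required reserve ratio is 0.351000 − 0 − 0.102 = 0.249.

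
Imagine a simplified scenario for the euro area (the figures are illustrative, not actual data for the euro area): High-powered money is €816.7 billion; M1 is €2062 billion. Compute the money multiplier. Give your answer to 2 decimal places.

The money multiplier is m = M / MB = 2062 / 816.7 ≈ 2.52479.

2.52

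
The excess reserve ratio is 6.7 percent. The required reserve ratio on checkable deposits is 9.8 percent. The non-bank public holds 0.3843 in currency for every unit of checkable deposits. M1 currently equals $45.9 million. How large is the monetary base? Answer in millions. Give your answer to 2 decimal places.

$18.21 million

The money multiplier is m = (1 + c) / (rr + e + c) = (1 + 0.3843) / (0.098 + 0.067 + 0.3843) ≈ 2.52012.
MB = M / m = 45.9 / 2.52012 ≈ 18.2134 million.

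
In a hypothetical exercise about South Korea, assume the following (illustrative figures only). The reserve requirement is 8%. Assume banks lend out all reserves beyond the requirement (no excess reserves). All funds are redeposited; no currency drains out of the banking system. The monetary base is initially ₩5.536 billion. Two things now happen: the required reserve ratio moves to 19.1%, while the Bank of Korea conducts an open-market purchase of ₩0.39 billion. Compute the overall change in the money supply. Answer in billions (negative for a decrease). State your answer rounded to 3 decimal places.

-38.174 billion

Before: m₁ = 1 / (0.08) = 12.5, MB₁ = 5.536, so M₁ = 12.5 × 5.536 = 69.2 billion.
After: m₂ = 1 / (0.191) ≈ 5.23560, MB₂ = 5.536 + 0.39 = 5.926, so M₂ = 5.23560 × 5.926 ≈ 31.0262 billion.
ΔM = M₂ − M₁ = 31.0262 − 69.2 = -38.1738 billion.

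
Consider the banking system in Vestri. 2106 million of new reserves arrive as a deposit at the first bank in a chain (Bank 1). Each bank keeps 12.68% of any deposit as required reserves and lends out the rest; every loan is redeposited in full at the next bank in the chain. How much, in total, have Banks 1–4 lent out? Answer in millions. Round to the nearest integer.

6071 million

Bank i lends (1 − rr)^i of the original deposit: Bank 1 lends 2106·0.8732 = 1838.9592, Bank 2 lends 2106·0.8732² ≈ 1605.7792, and so on.
Summing a geometric series: total = 2106·[0.8732·(1 − 0.8732^4) / (1 − 0.8732)] ≈ 6071.2764 million.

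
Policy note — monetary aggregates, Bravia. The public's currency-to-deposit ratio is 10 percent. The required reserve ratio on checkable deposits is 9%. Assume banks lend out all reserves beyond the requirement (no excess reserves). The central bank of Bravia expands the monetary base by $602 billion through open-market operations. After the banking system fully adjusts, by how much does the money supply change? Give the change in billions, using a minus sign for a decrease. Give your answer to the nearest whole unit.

The money multiplier is m = (1 + c) / (rr + c) = (1 + 0.1) / (0.09 + 0.1) ≈ 5.7895.
The purchase adds 602 billion of base, so ΔM = m × ΔMB = 5.7895 × (+602) = 3485.279 billion.

$3485 billion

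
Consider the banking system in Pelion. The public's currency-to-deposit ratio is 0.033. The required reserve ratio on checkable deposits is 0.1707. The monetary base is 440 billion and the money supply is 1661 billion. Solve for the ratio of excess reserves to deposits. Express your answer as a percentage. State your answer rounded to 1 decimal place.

Using m = M/MB = 1661/440 = 3.775000. Since m = (1 + c)/(c + rr + e), the denominator satisfies c + rr + e = (1 + c)/m = (1 + 0.033) / 3.775000 ≈ 0.273642.
With c = 0.033 and rr = 0.1707, the ratio of excess reserves to deposits is 0.273642 − 0.033 − 0.1707 = 0.069942.

7.0%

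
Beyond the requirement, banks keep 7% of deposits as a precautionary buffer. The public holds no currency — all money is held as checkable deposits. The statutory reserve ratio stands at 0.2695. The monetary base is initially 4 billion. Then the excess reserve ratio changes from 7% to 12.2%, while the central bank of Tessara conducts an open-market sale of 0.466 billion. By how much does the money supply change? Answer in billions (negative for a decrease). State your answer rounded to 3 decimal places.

-2.755 billion

Before: m₁ = 1 / (0.2695 + 0.07) ≈ 2.94551, MB₁ = 4, so M₁ = 2.94551 × 4 ≈ 11.782 billion.
After: m₂ = 1 / (0.2695 + 0.122) ≈ 2.55428, MB₂ = 4 − 0.466 = 3.534, so M₂ = 2.55428 × 3.534 ≈ 9.0268 billion.
ΔM = M₂ − M₁ = 9.0268 − 11.782 = -2.7552 billion.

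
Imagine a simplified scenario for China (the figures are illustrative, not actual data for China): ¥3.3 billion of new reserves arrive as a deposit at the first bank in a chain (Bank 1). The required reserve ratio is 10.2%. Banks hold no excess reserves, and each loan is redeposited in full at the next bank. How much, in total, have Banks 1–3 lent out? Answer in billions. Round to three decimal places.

Bank i lends (1 − rr)^i of the original deposit: Bank 1 lends 3.3·0.8980 = 2.9634, Bank 2 lends 3.3·0.8980² ≈ 2.6611, and so on.
Summing a geometric series: total = 3.3·[0.8980·(1 − 0.8980^3) / (1 − 0.8980)] ≈ 8.0142 billion.

¥8.014 billion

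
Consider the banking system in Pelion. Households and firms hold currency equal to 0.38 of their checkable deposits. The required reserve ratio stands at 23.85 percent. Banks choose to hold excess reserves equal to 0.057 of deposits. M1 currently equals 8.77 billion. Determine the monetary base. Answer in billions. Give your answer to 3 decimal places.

4.293 billion

The money multiplier is m = (1 + c) / (rr + e + c) = (1 + 0.38) / (0.2385 + 0.057 + 0.38) ≈ 2.04293.
MB = M / m = 8.77 / 2.04293 ≈ 4.2929 billion.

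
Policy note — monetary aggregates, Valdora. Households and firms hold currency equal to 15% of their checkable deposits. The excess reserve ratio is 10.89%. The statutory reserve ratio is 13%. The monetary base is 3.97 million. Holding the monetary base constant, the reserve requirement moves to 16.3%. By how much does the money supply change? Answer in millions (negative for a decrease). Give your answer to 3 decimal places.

-0.918 million

Initially m₁ = (1 + 0.15) / (0.13 + 0.1089 + 0.15) ≈ 2.95706, so M₁ = 2.95706 × 3.97 ≈ 11.7395 million.
After the change m₂ = (1 + 0.15) / (0.163 + 0.1089 + 0.15) ≈ 2.72576, so M₂ = 2.72576 × 3.97 ≈ 10.8213 million.
ΔM = M₂ − M₁ = 10.8213 − 11.7395 = -0.9182 million.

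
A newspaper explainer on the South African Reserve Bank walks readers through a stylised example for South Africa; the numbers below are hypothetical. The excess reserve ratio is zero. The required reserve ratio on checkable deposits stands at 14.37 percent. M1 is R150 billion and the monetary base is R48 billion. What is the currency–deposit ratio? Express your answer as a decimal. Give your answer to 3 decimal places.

Using m = M/MB = 150/48 = 3.125000. From m = (1 + c)/(c + rr + e), rearranging gives 1 + c = m·(c + rr + e), so c·(1 − m) = m·(rr + e) − 1.
Hence c = [m·(rr + e) − 1]/(1 − m) = [3.125000 × (0.1437 + 0) − 1] / (1 − 3.125000) ≈ 0.259265.

0.259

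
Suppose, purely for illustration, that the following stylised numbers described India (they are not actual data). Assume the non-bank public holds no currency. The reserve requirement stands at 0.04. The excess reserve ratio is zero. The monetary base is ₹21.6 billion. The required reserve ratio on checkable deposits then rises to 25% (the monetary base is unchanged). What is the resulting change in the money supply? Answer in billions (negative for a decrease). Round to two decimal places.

-453.60 billion

Initially m₁ = 1 / (0.04) = 25, so M₁ = 25 × 21.6 = 540 billion.
After the change m₂ = 1 / (0.25) = 4, so M₂ = 4 × 21.6 = 86.4 billion.
ΔM = M₂ − M₁ = 86.4 − 540 = -453.6 billion.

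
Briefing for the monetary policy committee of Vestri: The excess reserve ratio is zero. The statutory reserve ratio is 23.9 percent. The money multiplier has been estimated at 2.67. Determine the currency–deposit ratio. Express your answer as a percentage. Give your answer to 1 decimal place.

Using m = 2.67. From m = (1 + c)/(c + rr + e), rearranging gives 1 + c = m·(c + rr + e), so c·(1 − m) = m·(rr + e) − 1.
Hence c = [m·(rr + e) − 1]/(1 − m) = [2.67 × (0.239 + 0) − 1] / (1 − 2.67) ≈ 0.216689.

21.7%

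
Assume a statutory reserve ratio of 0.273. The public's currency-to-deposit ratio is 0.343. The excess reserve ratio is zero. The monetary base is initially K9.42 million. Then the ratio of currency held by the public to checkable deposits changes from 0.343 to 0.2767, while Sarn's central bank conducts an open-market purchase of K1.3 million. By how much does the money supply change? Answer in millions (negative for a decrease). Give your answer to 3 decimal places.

K4.360 million

Before: m₁ = (1 + 0.343) / (0.273 + 0.343) ≈ 2.180195, MB₁ = 9.42, so M₁ = 2.180195 × 9.42 ≈ 20.5374 million.
After: m₂ = (1 + 0.2767) / (0.273 + 0.2767) ≈ 2.322540, MB₂ = 9.42 + 1.3 = 10.72, so M₂ = 2.322540 × 10.72 ≈ 24.8976 million.
ΔM = M₂ − M₁ = 24.8976 − 20.5374 = 4.3602 million.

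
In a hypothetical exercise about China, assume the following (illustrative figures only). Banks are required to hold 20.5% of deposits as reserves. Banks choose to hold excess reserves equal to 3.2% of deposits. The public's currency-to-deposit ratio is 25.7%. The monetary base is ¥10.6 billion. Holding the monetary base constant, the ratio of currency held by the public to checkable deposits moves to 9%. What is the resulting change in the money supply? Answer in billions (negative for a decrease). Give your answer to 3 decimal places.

Initially m₁ = (1 + 0.257) / (0.205 + 0.032 + 0.257) ≈ 2.544534, so M₁ = 2.544534 × 10.6 ≈ 26.9721 billion.
After the change m₂ = (1 + 0.09) / (0.205 + 0.032 + 0.09) ≈ 3.333333, so M₂ = 3.333333 × 10.6 ≈ 35.3333 billion.
ΔM = M₂ − M₁ = 35.3333 − 26.9721 = 8.3612 billion.

¥8.361 billion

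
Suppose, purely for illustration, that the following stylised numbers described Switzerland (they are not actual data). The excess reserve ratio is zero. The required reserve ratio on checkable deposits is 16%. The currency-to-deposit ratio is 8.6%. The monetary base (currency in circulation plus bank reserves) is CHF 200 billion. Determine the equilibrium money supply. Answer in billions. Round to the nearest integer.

The money multiplier is m = (1 + c) / (rr + c) = (1 + 0.086) / (0.16 + 0.086) ≈ 4.4146.
So M = m × MB = 4.4146 × 200 = 882.92 billion.

CHF 883 billion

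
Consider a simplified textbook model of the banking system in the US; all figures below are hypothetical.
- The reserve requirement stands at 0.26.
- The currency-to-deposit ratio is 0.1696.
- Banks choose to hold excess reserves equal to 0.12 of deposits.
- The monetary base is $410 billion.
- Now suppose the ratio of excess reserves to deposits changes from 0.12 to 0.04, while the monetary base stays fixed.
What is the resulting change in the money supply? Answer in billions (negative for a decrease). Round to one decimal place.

$148.6 billion

Initially m₁ = (1 + 0.1696) / (0.26 + 0.12 + 0.1696) ≈ 2.12809, so M₁ = 2.12809 × 410 = 872.5169 billion.
After the change m₂ = (1 + 0.1696) / (0.26 + 0.04 + 0.1696) ≈ 2.49063, so M₂ = 2.49063 × 410 = 1021.1583 billion.
ΔM = M₂ − M₁ = 1021.1583 − 872.5169 = 148.6414 billion.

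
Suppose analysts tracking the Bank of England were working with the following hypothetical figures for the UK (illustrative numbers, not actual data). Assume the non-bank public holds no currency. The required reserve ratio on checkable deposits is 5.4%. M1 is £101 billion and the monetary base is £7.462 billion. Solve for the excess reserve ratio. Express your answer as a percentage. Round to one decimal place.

2.0%

Using m = M/MB = 101/7.462 ≈ 13.535245. Since m = (1 + c)/(c + rr + e), the denominator satisfies c + rr + e = (1 + c)/m = (1 + 0) / 13.535245 ≈ 0.073881.
With c = 0 and rr = 0.054, the excess reserve ratio is 0.073881 − 0 − 0.054 = 0.019881.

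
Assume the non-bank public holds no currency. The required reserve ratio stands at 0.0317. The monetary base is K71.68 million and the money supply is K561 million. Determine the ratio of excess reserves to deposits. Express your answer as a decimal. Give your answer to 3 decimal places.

0.096

Using m = M/MB = 561/71.68 ≈ 7.826451. Since m = (1 + c)/(c + rr + e), the denominator satisfies c + rr + e = (1 + c)/m = (1 + 0) / 7.826451 ≈ 0.127772.
With c = 0 and rr = 0.0317, the ratio of excess reserves to deposits is 0.127772 − 0 − 0.0317 = 0.096072.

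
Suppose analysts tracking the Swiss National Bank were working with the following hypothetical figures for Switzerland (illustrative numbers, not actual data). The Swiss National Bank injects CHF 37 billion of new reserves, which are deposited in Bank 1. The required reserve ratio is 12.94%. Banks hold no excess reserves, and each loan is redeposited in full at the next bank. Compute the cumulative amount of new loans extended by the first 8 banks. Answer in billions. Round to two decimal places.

Bank i lends (1 − rr)^i of the original deposit: Bank 1 lends 37·0.8706 = 32.2122, Bank 2 lends 37·0.8706² ≈ 28.0439, and so on.
Summing a geometric series: total = 37·[0.8706·(1 − 0.8706^8) / (1 − 0.8706)] ≈ 166.7798 billion.

CHF 166.78 billion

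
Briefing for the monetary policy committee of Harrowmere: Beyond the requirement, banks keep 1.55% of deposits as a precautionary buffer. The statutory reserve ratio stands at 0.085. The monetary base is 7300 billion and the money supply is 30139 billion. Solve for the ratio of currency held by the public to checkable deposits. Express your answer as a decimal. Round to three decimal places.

0.187

Using m = M/MB = 30139/7300 ≈ 4.128630. From m = (1 + c)/(c + rr + e), rearranging gives 1 + c = m·(c + rr + e), so c·(1 − m) = m·(rr + e) − 1.
Hence c = [m·(rr + e) − 1]/(1 − m) = [4.128630 × (0.085 + 0.0155) − 1] / (1 − 4.128630) ≈ 0.187006.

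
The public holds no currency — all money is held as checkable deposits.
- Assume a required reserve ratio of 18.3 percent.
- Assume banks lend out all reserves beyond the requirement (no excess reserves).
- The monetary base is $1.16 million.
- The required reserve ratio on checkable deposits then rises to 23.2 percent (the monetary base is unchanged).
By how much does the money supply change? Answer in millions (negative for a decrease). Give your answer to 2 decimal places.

-1.34 million

Initially m₁ = 1 / (0.183) ≈ 5.4645, so M₁ = 5.4645 × 1.16 ≈ 6.3388 million.
After the change m₂ = 1 / (0.232) ≈ 4.3103, so M₂ = 4.3103 × 1.16 ≈ 4.9999 million.
ΔM = M₂ − M₁ = 4.9999 − 6.3388 = -1.3389 million.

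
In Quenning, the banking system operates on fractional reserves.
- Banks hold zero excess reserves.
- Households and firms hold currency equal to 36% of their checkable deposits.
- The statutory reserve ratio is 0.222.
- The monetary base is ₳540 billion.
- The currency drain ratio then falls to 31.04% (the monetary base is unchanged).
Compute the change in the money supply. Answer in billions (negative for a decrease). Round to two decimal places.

Initially m₁ = (1 + 0.36) / (0.222 + 0.36) ≈ 2.336770, so M₁ = 2.336770 × 540 = 1261.8558 billion.
After the change m₂ = (1 + 0.3104) / (0.222 + 0.3104) ≈ 2.461307, so M₂ = 2.461307 × 540 ≈ 1329.1058 billion.
ΔM = M₂ − M₁ = 1329.1058 − 1261.8558 = 67.25 billion.

₳67.25 billion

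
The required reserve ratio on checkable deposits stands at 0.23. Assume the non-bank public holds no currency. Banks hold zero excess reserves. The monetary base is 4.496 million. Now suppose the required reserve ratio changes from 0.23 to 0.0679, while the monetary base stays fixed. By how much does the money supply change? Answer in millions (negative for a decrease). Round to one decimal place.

46.7 million

Initially m₁ = 1 / (0.23) ≈ 4.3478, so M₁ = 4.3478 × 4.496 ≈ 19.5477 million.
After the change m₂ = 1 / (0.0679) ≈ 14.7275, so M₂ = 14.7275 × 4.496 ≈ 66.2148 million.
ΔM = M₂ − M₁ = 66.2148 − 19.5477 = 46.6671 million.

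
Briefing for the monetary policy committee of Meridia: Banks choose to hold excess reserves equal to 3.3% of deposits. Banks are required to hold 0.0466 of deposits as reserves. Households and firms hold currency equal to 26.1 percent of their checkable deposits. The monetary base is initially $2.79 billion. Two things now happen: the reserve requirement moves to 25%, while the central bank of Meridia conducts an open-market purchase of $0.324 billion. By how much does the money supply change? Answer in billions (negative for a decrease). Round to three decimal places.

-3.111 billion

Before: m₁ = (1 + 0.261) / (0.0466 + 0.033 + 0.261) ≈ 3.70229, MB₁ = 2.79, so M₁ = 3.70229 × 2.79 ≈ 10.3294 billion.
After: m₂ = (1 + 0.261) / (0.25 + 0.033 + 0.261) ≈ 2.31801, MB₂ = 2.79 + 0.324 = 3.114, so M₂ = 2.31801 × 3.114 ≈ 7.2183 billion.
ΔM = M₂ − M₁ = 7.2183 − 10.3294 = -3.1111 billion.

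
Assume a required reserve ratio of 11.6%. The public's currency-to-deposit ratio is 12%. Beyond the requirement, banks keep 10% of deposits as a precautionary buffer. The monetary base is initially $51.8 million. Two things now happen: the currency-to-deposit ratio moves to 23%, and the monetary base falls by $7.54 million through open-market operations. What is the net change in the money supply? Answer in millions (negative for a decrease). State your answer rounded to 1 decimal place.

Before: m₁ = (1 + 0.12) / (0.116 + 0.1 + 0.12) ≈ 3.3333, MB₁ = 51.8, so M₁ = 3.3333 × 51.8 ≈ 172.6649 million.
After: m₂ = (1 + 0.23) / (0.116 + 0.1 + 0.23) ≈ 2.7578, MB₂ = 51.8 − 7.54 = 44.26, so M₂ = 2.7578 × 44.26 ≈ 122.0602 million.
ΔM = M₂ − M₁ = 122.0602 − 172.6649 = -50.6047 million.

-50.6 million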